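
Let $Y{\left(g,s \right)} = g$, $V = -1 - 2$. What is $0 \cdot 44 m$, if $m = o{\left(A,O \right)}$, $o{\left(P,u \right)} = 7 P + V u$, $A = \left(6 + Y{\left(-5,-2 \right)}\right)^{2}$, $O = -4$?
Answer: $0$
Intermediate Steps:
$V = -3$
$A = 1$ ($A = \left(6 - 5\right)^{2} = 1^{2} = 1$)
$o{\left(P,u \right)} = - 3 u + 7 P$ ($o{\left(P,u \right)} = 7 P - 3 u = - 3 u + 7 P$)
$m = 19$ ($m = \left(-3\right) \left(-4\right) + 7 \cdot 1 = 12 + 7 = 19$)
$0 \cdot 44 m = 0 \cdot 44 \cdot 19 = 0 \cdot 19 = 0$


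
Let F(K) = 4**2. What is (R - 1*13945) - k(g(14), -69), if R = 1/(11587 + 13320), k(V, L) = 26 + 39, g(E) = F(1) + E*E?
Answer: -348947069/24907 ≈ -14010.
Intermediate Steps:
F(K) = 16
g(E) = 16 + E**2 (g(E) = 16 + E*E = 16 + E**2)
k(V, L) = 65
R = 1/24907 ≈ 4.0149e-5
(R - 1*13945) - k(g(14), -69) = (1/24907 - 1*13945) - 1*65 = (1/24907 - 13945) - 65 = -347328114/24907 - 65 = -348947069/24907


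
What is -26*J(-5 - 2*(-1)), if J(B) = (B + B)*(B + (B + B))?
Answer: -1404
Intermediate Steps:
J(B) = 6*B**2 (J(B) = (2*B)*(B + 2*B) = (2*B)*(3*B) = 6*B**2)
-26*J(-5 - 2*(-1)) = -156*(-5 - 2*(-1))**2 = -156*(-5 + 2)**2 = -156*(-3)**2 = -156*9 = -26*54 = -1404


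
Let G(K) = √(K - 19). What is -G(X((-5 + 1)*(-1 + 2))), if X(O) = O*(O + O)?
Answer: -√13 ≈ -3.6056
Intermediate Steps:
X(O) = 2*O² (X(O) = O*(2*O) = 2*O²)
G(K) = √(-19 + K)
-G(X((-5 + 1)*(-1 + 2))) = -√(-19 + 2*((-5 + 1)*(-1 + 2))²) = -√(-19 + 2*(-4*1)²) = -√(-19 + 2*(-4)²) = -√(-19 + 2*16) = -√(-19 + 32) = -√13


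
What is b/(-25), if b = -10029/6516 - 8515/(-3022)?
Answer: -4196017/82047300 ≈ -0.051141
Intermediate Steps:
b = 4196017/3281892 (b = -10029*1/6516 - 8515*(-1/3022) = -3343/2172 + 8515/3022 = 4196017/3281892 ≈ 1.2785)
b/(-25) = (4196017/3281892)/(-25) = -1/25*4196017/3281892 = -4196017/82047300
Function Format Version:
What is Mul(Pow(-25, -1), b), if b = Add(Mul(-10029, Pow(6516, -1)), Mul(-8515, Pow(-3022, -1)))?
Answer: Rational(-4196017, 82047300) ≈ -0.051141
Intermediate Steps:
b = Rational(4196017, 3281892) (b = Add(Mul(-10029, Rational(1, 6516)), Mul(-8515, Rational(-1, 3022))) = Add(Rational(-3343, 2172), Rational(8515, 3022)) = Rational(4196017, 3281892) ≈ 1.2785)
Mul(Pow(-25, -1), b) = Mul(Pow(-25, -1), Rational(4196017, 3281892)) = Mul(Rational(-1, 25), Rational(4196017, 3281892)) = Rational(-4196017, 82047300)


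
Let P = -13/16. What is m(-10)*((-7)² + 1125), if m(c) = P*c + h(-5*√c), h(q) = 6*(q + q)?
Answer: 38155/4 - 70440*I*√10 ≈ 9538.8 - 2.2275e+5*I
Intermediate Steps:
P = -13/16 (P = -13*1/16 = -13/16 ≈ -0.81250)
h(q) = 12*q (h(q) = 6*(2*q) = 12*q)
m(c) = -60*√c - 13*c/16 (m(c) = -13*c/16 + 12*(-5*√c) = -13*c/16 - 60*√c = -60*√c - 13*c/16)
m(-10)*((-7)² + 1125) = (-60*I*√10 - 13/16*(-10))*((-7)² + 1125) = (-60*I*√10 + 65/8)*(49 + 1125) = (-60*I*√10 + 65/8)*1174 = (65/8 - 60*I*√10)*1174 = 38155/4 - 70440*I*√10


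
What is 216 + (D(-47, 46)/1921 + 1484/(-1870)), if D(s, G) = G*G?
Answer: 22854014/105655 ≈ 216.31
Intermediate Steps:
D(s, G) = G²
216 + (D(-47, 46)/1921 + 1484/(-1870)) = 216 + (46²/1921 + 1484/(-1870)) = 216 + (2116*(1/1921) + 1484*(-1/1870)) = 216 + (2116/1921 - 742/935) = 216 + 32534/105655 = 22854014/105655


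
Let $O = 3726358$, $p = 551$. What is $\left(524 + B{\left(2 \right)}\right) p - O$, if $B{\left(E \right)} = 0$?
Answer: $-3437634$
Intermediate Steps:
$\left(524 + B{\left(2 \right)}\right) p - O = \left(524 + 0\right) 551 - 3726358 = 524 \cdot 551 - 3726358 = 288724 - 3726358 = -3437634$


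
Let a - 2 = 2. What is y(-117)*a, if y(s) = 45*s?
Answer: -21060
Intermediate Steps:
a = 4 (a = 2 + 2 = 4)
y(-117)*a = (45*(-117))*4 = -5265*4 = -21060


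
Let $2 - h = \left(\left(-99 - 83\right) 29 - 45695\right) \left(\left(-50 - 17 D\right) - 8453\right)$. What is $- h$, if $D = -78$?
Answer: $365833219$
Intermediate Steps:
$h = -365833219$ ($h = 2 - \left(\left(-99 - 83\right) 29 - 45695\right) \left(\left(-50 - -1326\right) - 8453\right) = 2 - \left(\left(-182\right) 29 - 45695\right) \left(\left(-50 + 1326\right) - 8453\right) = 2 - \left(-5278 - 45695\right) \left(1276 - 8453\right) = 2 - \left(-50973\right) \left(-7177\right) = 2 - 365833221 = -365833219$)
$- h = \left(-1\right) \left(-365833219\right) = 365833219$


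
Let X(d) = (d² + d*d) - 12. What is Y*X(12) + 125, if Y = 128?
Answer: 35453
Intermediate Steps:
X(d) = -12 + 2*d² (X(d) = (d² + d²) - 12 = 2*d² - 12 = -12 + 2*d²)
Y*X(12) + 125 = 128*(-12 + 2*12²) + 125 = 128*(-12 + 2*144) + 125 = 128*(-12 + 288) + 125 = 128*276 + 125 = 35328 + 125 = 35453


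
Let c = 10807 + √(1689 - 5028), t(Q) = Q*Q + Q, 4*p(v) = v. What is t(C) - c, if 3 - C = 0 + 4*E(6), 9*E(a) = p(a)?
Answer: -97193/9 - 3*I*√371 ≈ -10799.0 - 57.784*I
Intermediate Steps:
p(v) = v/4
E(a) = a/36 (E(a) = (a/4)/9 = a/36)
C = 7/3 (C = 3 - (0 + 4*((1/36)*6)) = 3 - (0 + 4*(⅙)) = 3 - (0 + ⅔) = 3 - 1*⅔ = 3 - ⅔ = 7/3 ≈ 2.3333)
t(Q) = Q + Q² (t(Q) = Q² + Q = Q + Q²)
c = 10807 + 3*I*√371 (c = 10807 + √(-3339) = 10807 + 3*I*√371 ≈ 10807.0 + 57.784*I)
t(C) - c = 7*(1 + 7/3)/3 - (10807 + 3*I*√371) = (7/3)*(10/3) + (-10807 - 3*I*√371) = 70/9 + (-10807 - 3*I*√371) = -97193/9 - 3*I*√371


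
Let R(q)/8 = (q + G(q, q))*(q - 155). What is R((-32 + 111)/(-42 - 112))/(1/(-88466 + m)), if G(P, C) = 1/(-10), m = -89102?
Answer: -4014431774208/29645 ≈ -1.3542e+8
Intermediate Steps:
G(P, C) = -⅒
R(q) = 8*(-155 + q)*(-⅒ + q) (R(q) = 8*((q - ⅒)*(q - 155)) = 8*((-⅒ + q)*(-155 + q)) = 8*((-155 + q)*(-⅒ + q)) = 8*(-155 + q)*(-⅒ + q))
R((-32 + 111)/(-42 - 112))/(1/(-88466 + m)) = (124 + 8*((-32 + 111)/(-42 - 112))² - 6204*(-32 + 111)/(5*(-42 - 112)))/(1/(-88466 - 89102)) = (124 + 8*(79/(-154))² - 490116/(5*(-154)))/(1/(-177568)) = (124 + 8*(79*(-1/154))² - 490116*(-1)/(5*154))/(-1/177568) = (124 + 8*(-79/154)² - 6204/5*(-79/154))*(-177568) = (124 + 8*(6241/23716) + 22278/35)*(-177568) = (124 + 12482/5929 + 22278/35)*(-177568) = (22607856/29645)*(-177568) = -4014431774208/29645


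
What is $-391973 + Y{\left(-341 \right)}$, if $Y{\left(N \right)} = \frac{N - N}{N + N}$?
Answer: $-391973$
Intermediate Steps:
$Y{\left(N \right)} = 0$ ($Y{\left(N \right)} = \frac{0}{2 N} = 0 \frac{1}{2 N} = 0$)
$-391973 + Y{\left(-341 \right)} = -391973 + 0 = -391973$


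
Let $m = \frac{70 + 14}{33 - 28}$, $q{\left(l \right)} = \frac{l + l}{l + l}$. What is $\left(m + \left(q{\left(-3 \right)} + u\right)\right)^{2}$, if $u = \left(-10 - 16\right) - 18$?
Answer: $\frac{17161}{25} \approx 686.44$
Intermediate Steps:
$q{\left(l \right)} = 1$ ($q{\left(l \right)} = \frac{2 l}{2 l} = 2 l \frac{1}{2 l} = 1$)
$m = \frac{84}{5} \approx 16.8$
$u = -44$ ($u = -26 - 18 = -44$)
$\left(m + \left(q{\left(-3 \right)} + u\right)\right)^{2} = \left(\frac{84}{5} + \left(1 - 44\right)\right)^{2} = \left(\frac{84}{5} - 43\right)^{2} = \left(- \frac{131}{5}\right)^{2} = \frac{17161}{25}$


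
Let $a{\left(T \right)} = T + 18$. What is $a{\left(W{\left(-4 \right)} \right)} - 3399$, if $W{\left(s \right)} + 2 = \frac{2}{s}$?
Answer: $- \frac{6767}{2} \approx -3383.5$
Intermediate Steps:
$W{\left(s \right)} = -2 + \frac{2}{s}$
$a{\left(T \right)} = 18 + T$
$a{\left(W{\left(-4 \right)} \right)} - 3399 = \left(18 - \left(2 - \frac{2}{-4}\right)\right) - 3399 = \left(18 + \left(-2 + 2 \left(- \frac{1}{4}\right)\right)\right) - 3399 = \left(18 - \frac{5}{2}\right) - 3399 = \frac{31}{2} - 3399 = - \frac{6767}{2}$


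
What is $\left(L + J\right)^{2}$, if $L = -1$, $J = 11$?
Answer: $100$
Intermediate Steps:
$\left(L + J\right)^{2} = \left(-1 + 11\right)^{2} = 10^{2} = 100$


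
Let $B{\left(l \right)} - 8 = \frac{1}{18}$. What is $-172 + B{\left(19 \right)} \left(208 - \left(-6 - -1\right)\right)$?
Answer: $\frac{9263}{6} \approx 1543.8$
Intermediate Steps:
$B{\left(l \right)} = \frac{145}{18}$ ($B{\left(l \right)} = 8 + \frac{1}{18} = \frac{145}{18}$)
$-172 + B{\left(19 \right)} \left(208 - \left(-6 - -1\right)\right) = -172 + \frac{145 \left(208 - \left(-6 - -1\right)\right)}{18} = -172 + \frac{145 \left(208 - \left(-6 + 1\right)\right)}{18} = -172 + \frac{145 \left(208 - -5\right)}{18} = -172 + \frac{145 \left(208 + 5\right)}{18} = -172 + \frac{145}{18} \cdot 213 = -172 + \frac{10295}{6} = \frac{9263}{6}$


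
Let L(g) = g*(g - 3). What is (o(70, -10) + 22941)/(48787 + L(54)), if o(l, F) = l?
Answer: 23011/51541 ≈ 0.44646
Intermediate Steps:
L(g) = g*(-3 + g)
(o(70, -10) + 22941)/(48787 + L(54)) = (70 + 22941)/(48787 + 54*(-3 + 54)) = 23011/(48787 + 54*51) = 23011/(48787 + 2754) = 23011/51541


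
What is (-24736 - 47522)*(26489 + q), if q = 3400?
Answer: -2159719362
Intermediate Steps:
(-24736 - 47522)*(26489 + q) = (-24736 - 47522)*(26489 + 3400) = -72258*29889 = -2159719362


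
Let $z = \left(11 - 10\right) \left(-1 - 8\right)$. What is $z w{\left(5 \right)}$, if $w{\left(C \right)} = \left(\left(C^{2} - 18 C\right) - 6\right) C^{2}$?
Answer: $15975$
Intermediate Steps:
$z = -9$ ($z = 1 \left(-9\right) = -9$)
$w{\left(C \right)} = C^{2} \left(-6 + C^{2} - 18 C\right)$ ($w{\left(C \right)} = \left(-6 + C^{2} - 18 C\right) C^{2} = C^{2} \left(-6 + C^{2} - 18 C\right)$)
$z w{\left(5 \right)} = - 9 \cdot 5^{2} \left(-6 + 5^{2} - 90\right) = - 9 \cdot 25 \left(-6 + 25 - 90\right) = - 9 \cdot 25 \left(-71\right) = \left(-9\right) \left(-1775\right) = 15975$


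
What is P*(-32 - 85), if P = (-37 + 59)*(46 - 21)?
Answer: -64350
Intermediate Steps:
P = 550 (P = 22*25 = 550)
P*(-32 - 85) = 550*(-32 - 85) = 550*(-117) = -64350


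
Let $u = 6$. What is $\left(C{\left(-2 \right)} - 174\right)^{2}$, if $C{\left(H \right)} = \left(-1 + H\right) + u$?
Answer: $29241$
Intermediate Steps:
$C{\left(H \right)} = 5 + H$ ($C{\left(H \right)} = \left(-1 + H\right) + 6 = 5 + H$)
$\left(C{\left(-2 \right)} - 174\right)^{2} = \left(\left(5 - 2\right) - 174\right)^{2} = \left(3 - 174\right)^{2} = \left(-171\right)^{2} = 29241$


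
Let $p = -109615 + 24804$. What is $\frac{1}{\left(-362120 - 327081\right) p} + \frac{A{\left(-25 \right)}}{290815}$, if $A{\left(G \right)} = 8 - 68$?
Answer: $- \frac{701421853969}{3399733556277793} \approx -0.00020632$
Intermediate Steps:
$A{\left(G \right)} = -60$
$p = -84811$
$\frac{1}{\left(-362120 - 327081\right) p} + \frac{A{\left(-25 \right)}}{290815} = \frac{1}{\left(-362120 - 327081\right) \left(-84811\right)} - \frac{60}{290815} = \frac{1}{-689201} \left(- \frac{1}{84811}\right) - \frac{12}{58163} = \left(- \frac{1}{689201}\right) \left(- \frac{1}{84811}\right) - \frac{12}{58163} = \frac{1}{58451826011} - \frac{12}{58163} = - \frac{701421853969}{3399733556277793}$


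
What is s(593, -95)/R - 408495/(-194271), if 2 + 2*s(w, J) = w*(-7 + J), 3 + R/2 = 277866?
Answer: 36855960041/17993574291 ≈ 2.0483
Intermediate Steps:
R = 555726 (R = -6 + 2*277866 = -6 + 555732 = 555726)
s(w, J) = -1 + w*(-7 + J)/2 (s(w, J) = -1 + (w*(-7 + J))/2 = -1 + w*(-7 + J)/2)
s(593, -95)/R - 408495/(-194271) = (-1 - 7/2*593 + (½)*(-95)*593)/555726 - 408495/(-194271) = (-1 - 4151/2 - 56335/2)*(1/555726) - 408495*(-1/194271) = -30244*1/555726 + 136165/64757 = -15122/277863 + 136165/64757 = 36855960041/17993574291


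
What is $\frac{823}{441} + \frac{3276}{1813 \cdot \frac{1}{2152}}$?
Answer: $\frac{63480019}{16317} \approx 3890.4$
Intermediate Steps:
$\frac{823}{441} + \frac{3276}{1813 \cdot \frac{1}{2152}} = 823 \cdot \frac{1}{441} + \frac{3276}{1813 \cdot \frac{1}{2152}} = \frac{823}{441} + \frac{3276}{\frac{1813}{2152}} = \frac{823}{441} + 3276 \cdot \frac{2152}{1813} = \frac{823}{441} + \frac{1007136}{259} = \frac{63480019}{16317}$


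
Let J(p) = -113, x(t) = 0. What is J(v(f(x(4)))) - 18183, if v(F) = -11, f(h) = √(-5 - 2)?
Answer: -18296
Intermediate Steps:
f(h) = I*√7 (f(h) = √(-7) = I*√7)
J(v(f(x(4)))) - 18183 = -113 - 18183 = -18296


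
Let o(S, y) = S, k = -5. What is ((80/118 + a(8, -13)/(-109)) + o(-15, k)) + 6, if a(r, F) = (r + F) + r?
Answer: -53696/6431 ≈ -8.3495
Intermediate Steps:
a(r, F) = F + 2*r (a(r, F) = (F + r) + r = F + 2*r)
((80/118 + a(8, -13)/(-109)) + o(-15, k)) + 6 = ((80/118 + (-13 + 2*8)/(-109)) - 15) + 6 = ((80*(1/118) + (-13 + 16)*(-1/109)) - 15) + 6 = ((40/59 + 3*(-1/109)) - 15) + 6 = ((40/59 - 3/109) - 15) + 6 = (4183/6431 - 15) + 6 = -92282/6431 + 6 = -53696/6431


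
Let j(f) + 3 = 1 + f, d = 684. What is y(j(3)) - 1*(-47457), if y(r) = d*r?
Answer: 48141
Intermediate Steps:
j(f) = -2 + f (j(f) = -3 + (1 + f) = -2 + f)
y(r) = 684*r
y(j(3)) - 1*(-47457) = 684*(-2 + 3) - 1*(-47457) = 684*1 + 47457 = 684 + 47457 = 48141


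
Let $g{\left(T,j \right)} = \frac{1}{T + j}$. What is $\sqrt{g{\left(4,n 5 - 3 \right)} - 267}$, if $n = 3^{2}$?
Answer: $\frac{i \sqrt{564926}}{46} \approx 16.339 i$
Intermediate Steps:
$n = 9$
$\sqrt{g{\left(4,n 5 - 3 \right)} - 267} = \sqrt{\frac{1}{4 + \left(9 \cdot 5 - 3\right)} - 267} = \sqrt{\frac{1}{4 + \left(45 - 3\right)} - 267} = \sqrt{\frac{1}{4 + 42} - 267} = \sqrt{\frac{1}{46} - 267} = \sqrt{- \frac{12281}{46}} = \frac{i \sqrt{564926}}{46}$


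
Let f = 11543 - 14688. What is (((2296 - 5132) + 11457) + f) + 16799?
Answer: 22275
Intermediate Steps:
f = -3145
(((2296 - 5132) + 11457) + f) + 16799 = (((2296 - 5132) + 11457) - 3145) + 16799 = ((-2836 + 11457) - 3145) + 16799 = (8621 - 3145) + 16799 = 5476 + 16799 = 22275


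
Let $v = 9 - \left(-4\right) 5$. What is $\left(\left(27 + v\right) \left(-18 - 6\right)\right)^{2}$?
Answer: $1806336$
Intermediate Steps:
$v = 29$ ($v = 9 - -20 = 9 + 20 = 29$)
$\left(\left(27 + v\right) \left(-18 - 6\right)\right)^{2} = \left(\left(27 + 29\right) \left(-18 - 6\right)\right)^{2} = \left(56 \left(-24\right)\right)^{2} = \left(-1344\right)^{2} = 1806336$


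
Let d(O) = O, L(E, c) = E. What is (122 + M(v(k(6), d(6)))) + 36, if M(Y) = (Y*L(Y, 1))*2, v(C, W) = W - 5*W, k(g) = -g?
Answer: 1310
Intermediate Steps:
v(C, W) = -4*W
M(Y) = 2*Y² (M(Y) = (Y*Y)*2 = Y²*2 = 2*Y²)
(122 + M(v(k(6), d(6)))) + 36 = (122 + 2*(-4*6)²) + 36 = (122 + 2*(-24)²) + 36 = (122 + 2*576) + 36 = (122 + 1152) + 36 = 1274 + 36 = 1310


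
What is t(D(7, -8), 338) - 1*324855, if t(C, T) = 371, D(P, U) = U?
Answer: -324484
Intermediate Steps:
t(D(7, -8), 338) - 1*324855 = 371 - 1*324855 = 371 - 324855 = -324484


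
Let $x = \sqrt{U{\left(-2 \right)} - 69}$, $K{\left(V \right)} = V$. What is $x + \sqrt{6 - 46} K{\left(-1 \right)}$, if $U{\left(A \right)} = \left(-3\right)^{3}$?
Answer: $2 i \left(- \sqrt{10} + 2 \sqrt{6}\right) \approx 3.4734 i$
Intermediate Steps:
$U{\left(A \right)} = -27$
$x = 4 i \sqrt{6}$ ($x = \sqrt{-27 - 69} = \sqrt{-96} = 4 i \sqrt{6} \approx 9.798 i$)
$x + \sqrt{6 - 46} K{\left(-1 \right)} = 4 i \sqrt{6} + \sqrt{6 - 46} \left(-1\right) = 4 i \sqrt{6} + \sqrt{-40} \left(-1\right) = 4 i \sqrt{6} + 2 i \sqrt{10} \left(-1\right) = 4 i \sqrt{6} - 2 i \sqrt{10} = - 2 i \sqrt{10} + 4 i \sqrt{6}$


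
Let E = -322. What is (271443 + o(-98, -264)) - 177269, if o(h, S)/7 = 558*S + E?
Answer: -939264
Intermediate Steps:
o(h, S) = -2254 + 3906*S (o(h, S) = 7*(558*S - 322) = 7*(-322 + 558*S) = -2254 + 3906*S)
(271443 + o(-98, -264)) - 177269 = (271443 + (-2254 + 3906*(-264))) - 177269 = (271443 + (-2254 - 1031184)) - 177269 = (271443 - 1033438) - 177269 = -761995 - 177269 = -939264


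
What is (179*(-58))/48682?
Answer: -5191/24341 ≈ -0.21326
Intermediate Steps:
(179*(-58))/48682 = -10382*1/48682 = -5191/24341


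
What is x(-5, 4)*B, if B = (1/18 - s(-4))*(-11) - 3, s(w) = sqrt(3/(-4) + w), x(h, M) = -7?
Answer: 455/18 - 77*I*sqrt(19)/2 ≈ 25.278 - 167.82*I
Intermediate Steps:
s(w) = sqrt(-3/4 + w) (s(w) = sqrt(3*(-1/4) + w) = sqrt(-3/4 + w))
B = -65/18 + 11*I*sqrt(19)/2 (B = (1/18 - sqrt(-3 + 4*(-4))/2)*(-11) - 3 = (1/18 - sqrt(-3 - 16)/2)*(-11) - 3 = (1/18 - sqrt(-19)/2)*(-11) - 3 = (1/18 - I*sqrt(19)/2)*(-11) - 3 = (-11/18 + 11*I*sqrt(19)/2) - 3 = -65/18 + 11*I*sqrt(19)/2 ≈ -3.6111 + 23.974*I)
x(-5, 4)*B = -7*(-65/18 + 11*I*sqrt(19)/2) = 455/18 - 77*I*sqrt(19)/2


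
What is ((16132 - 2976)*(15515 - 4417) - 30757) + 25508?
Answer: 146000039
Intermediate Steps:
((16132 - 2976)*(15515 - 4417) - 30757) + 25508 = (13156*11098 - 30757) + 25508 = (146005288 - 30757) + 25508 = 145974531 + 25508 = 146000039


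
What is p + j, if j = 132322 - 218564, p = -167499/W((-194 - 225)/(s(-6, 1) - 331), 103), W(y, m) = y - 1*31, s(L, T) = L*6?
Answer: -883567703/10958 ≈ -80632.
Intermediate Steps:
s(L, T) = 6*L
W(y, m) = -31 + y (W(y, m) = y - 31 = -31 + y)
p = 61472133/10958 (p = -167499/(-31 + (-194 - 225)/(6*(-6) - 331)) = -167499/(-31 - 419/(-36 - 331)) = -167499/(-31 - 419/(-367)) = -167499/(-31 - 419*(-1/367)) = -167499/(-31 + 419/367) = -167499/(-10958/367) = -167499*(-367/10958) = 61472133/10958 ≈ 5609.8)
j = -86242
p + j = 61472133/10958 - 86242 = -883567703/10958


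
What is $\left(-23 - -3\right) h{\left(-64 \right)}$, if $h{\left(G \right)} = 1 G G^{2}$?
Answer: $5242880$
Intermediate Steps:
$h{\left(G \right)} = G^{3}$ ($h{\left(G \right)} = G G^{2} = G^{3}$)
$\left(-23 - -3\right) h{\left(-64 \right)} = \left(-23 - -3\right) \left(-64\right)^{3} = \left(-23 + 3\right) \left(-262144\right) = \left(-20\right) \left(-262144\right) = 5242880$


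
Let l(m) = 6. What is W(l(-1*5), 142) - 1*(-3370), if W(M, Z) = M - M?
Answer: 3370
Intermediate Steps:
W(M, Z) = 0
W(l(-1*5), 142) - 1*(-3370) = 0 - 1*(-3370) = 0 + 3370 = 3370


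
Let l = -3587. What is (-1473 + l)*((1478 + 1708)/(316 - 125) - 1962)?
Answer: 1880073360/191 ≈ 9.8433e+6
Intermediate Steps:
(-1473 + l)*((1478 + 1708)/(316 - 125) - 1962) = (-1473 - 3587)*((1478 + 1708)/(316 - 125) - 1962) = -5060*(3186/191 - 1962) = -5060*(-371556/191) = 1880073360/191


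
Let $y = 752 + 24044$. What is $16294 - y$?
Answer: $-8502$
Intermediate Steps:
$y = 24796$
$16294 - y = 16294 - 24796 = -8502$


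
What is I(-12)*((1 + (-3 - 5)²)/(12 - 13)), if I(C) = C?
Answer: 780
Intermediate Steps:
I(-12)*((1 + (-3 - 5)²)/(12 - 13)) = -12*(1 + (-3 - 5)²)/(12 - 13) = -12*(1 + (-8)²)/(-1) = -12*(1 + 64)*(-1) = -780*(-1) = -12*(-65) = 780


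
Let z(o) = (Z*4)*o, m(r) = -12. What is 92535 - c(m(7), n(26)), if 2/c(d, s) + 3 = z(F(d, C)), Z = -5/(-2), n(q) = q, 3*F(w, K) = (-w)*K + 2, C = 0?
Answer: 1017879/11 ≈ 92535.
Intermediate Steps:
F(w, K) = ⅔ - K*w/3 (F(w, K) = ((-w)*K + 2)/3 = (-K*w + 2)/3 = (2 - K*w)/3 = ⅔ - K*w/3)
Z = 5/2 (Z = -5*(-½) = 5/2 ≈ 2.5000)
z(o) = 10*o (z(o) = ((5/2)*4)*o = 10*o)
c(d, s) = 6/11 (c(d, s) = 2/(-3 + 10*(⅔ - ⅓*0*d)) = 2/(-3 + 10*(⅔ + 0)) = 2/(-3 + 10*(⅔)) = 2/(-3 + 20/3) = 2/(11/3) = 2*(3/11) = 6/11)
92535 - c(m(7), n(26)) = 92535 - 1*6/11 = 92535 - 6/11 = 1017879/11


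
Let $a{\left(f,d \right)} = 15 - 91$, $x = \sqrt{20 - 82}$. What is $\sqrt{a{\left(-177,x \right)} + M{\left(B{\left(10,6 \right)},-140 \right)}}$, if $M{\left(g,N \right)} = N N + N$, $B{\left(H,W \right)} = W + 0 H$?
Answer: $2 \sqrt{4846} \approx 139.23$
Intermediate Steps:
$B{\left(H,W \right)} = W$ ($B{\left(H,W \right)} = W + 0 = W$)
$x = i \sqrt{62}$ ($x = \sqrt{-62} = i \sqrt{62} \approx 7.874 i$)
$a{\left(f,d \right)} = -76$
$M{\left(g,N \right)} = N + N^{2}$ ($M{\left(g,N \right)} = N^{2} + N = N + N^{2}$)
$\sqrt{a{\left(-177,x \right)} + M{\left(B{\left(10,6 \right)},-140 \right)}} = \sqrt{-76 - 140 \left(1 - 140\right)} = \sqrt{-76 - -19460} = \sqrt{-76 + 19460} = \sqrt{19384} = 2 \sqrt{4846}$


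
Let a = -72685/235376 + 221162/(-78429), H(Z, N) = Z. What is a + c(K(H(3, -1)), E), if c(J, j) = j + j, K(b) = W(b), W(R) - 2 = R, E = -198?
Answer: -7368037343161/18460304304 ≈ -399.13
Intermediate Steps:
a = -57756838777/18460304304 (a = -72685*1/235376 + 221162*(-1/78429) = -72685/235376 - 221162/78429 = -57756838777/18460304304 ≈ -3.1287)
W(R) = 2 + R
K(b) = 2 + b
c(J, j) = 2*j
a + c(K(H(3, -1)), E) = -57756838777/18460304304 + 2*(-198) = -57756838777/18460304304 - 396 = -7368037343161/18460304304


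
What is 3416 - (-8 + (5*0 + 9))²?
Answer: 3415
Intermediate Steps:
3416 - (-8 + (5*0 + 9))² = 3416 - (-8 + (0 + 9))² = 3416 - (-8 + 9)² = 3416 - 1*1² = 3416 - 1*1 = 3416 - 1 = 3415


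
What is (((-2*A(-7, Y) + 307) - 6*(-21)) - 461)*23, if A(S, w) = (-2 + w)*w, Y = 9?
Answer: -3542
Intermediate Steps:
A(S, w) = w*(-2 + w)
(((-2*A(-7, Y) + 307) - 6*(-21)) - 461)*23 = (((-18*(-2 + 9) + 307) - 6*(-21)) - 461)*23 = (((-18*7 + 307) + 126) - 461)*23 = (((-2*63 + 307) + 126) - 461)*23 = (((-126 + 307) + 126) - 461)*23 = ((181 + 126) - 461)*23 = (307 - 461)*23 = -154*23 = -3542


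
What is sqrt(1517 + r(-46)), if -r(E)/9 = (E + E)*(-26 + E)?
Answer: I*sqrt(58099) ≈ 241.04*I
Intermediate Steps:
r(E) = -18*E*(-26 + E) (r(E) = -9*(E + E)*(-26 + E) = -9*2*E*(-26 + E) = -18*E*(-26 + E))
sqrt(1517 + r(-46)) = sqrt(1517 + 18*(-46)*(26 - 1*(-46))) = sqrt(1517 + 18*(-46)*(26 + 46)) = sqrt(1517 + 18*(-46)*72) = sqrt(1517 - 59616) = sqrt(-58099) = I*sqrt(58099)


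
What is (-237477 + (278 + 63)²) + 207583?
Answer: 86387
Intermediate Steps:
(-237477 + (278 + 63)²) + 207583 = (-237477 + 341²) + 207583 = (-237477 + 116281) + 207583 = -121196 + 207583 = 86387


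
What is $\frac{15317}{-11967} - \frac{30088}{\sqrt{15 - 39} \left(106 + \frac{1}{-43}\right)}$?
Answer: $- \frac{15317}{11967} + \frac{323446 i \sqrt{6}}{13671} \approx -1.2799 + 57.953 i$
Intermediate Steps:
$\frac{15317}{-11967} - \frac{30088}{\sqrt{15 - 39} \left(106 + \frac{1}{-43}\right)} = 15317 \left(- \frac{1}{11967}\right) - \frac{30088}{\sqrt{-24} \left(106 - \frac{1}{43}\right)} = - \frac{15317}{11967} - \frac{30088}{2 i \sqrt{6} \cdot \frac{4557}{43}} = - \frac{15317}{11967} - \frac{30088}{\frac{9114}{43} i \sqrt{6}} = - \frac{15317}{11967} - 30088 \left(- \frac{43 i \sqrt{6}}{54684}\right) = - \frac{15317}{11967} + \frac{323446 i \sqrt{6}}{13671}$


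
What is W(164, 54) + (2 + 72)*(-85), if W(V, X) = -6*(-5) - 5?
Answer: -6265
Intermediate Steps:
W(V, X) = 25 (W(V, X) = 30 - 5 = 25)
W(164, 54) + (2 + 72)*(-85) = 25 + (2 + 72)*(-85) = 25 + 74*(-85) = 25 - 6290 = -6265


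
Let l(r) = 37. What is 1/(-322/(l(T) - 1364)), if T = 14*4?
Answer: 1327/322 ≈ 4.1211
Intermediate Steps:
T = 56
1/(-322/(l(T) - 1364)) = 1/(-322/(37 - 1364)) = 1/(-322/(-1327)) = 1/(-322*(-1/1327)) = 1/(322/1327) = 1327/322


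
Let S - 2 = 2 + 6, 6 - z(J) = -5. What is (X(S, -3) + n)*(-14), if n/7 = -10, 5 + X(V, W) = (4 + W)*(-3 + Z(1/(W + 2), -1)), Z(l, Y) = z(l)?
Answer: 938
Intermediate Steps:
z(J) = 11 (z(J) = 6 - 1*(-5) = 6 + 5 = 11)
S = 10 (S = 2 + (2 + 6) = 2 + 8 = 10)
Z(l, Y) = 11
X(V, W) = 27 + 8*W (X(V, W) = -5 + (4 + W)*(-3 + 11) = -5 + (4 + W)*8 = -5 + (32 + 8*W) = 27 + 8*W)
n = -70 (n = 7*(-10) = -70)
(X(S, -3) + n)*(-14) = ((27 + 8*(-3)) - 70)*(-14) = ((27 - 24) - 70)*(-14) = (3 - 70)*(-14) = -67*(-14) = 938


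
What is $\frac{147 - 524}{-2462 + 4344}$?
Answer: $- \frac{377}{1882} \approx -0.20032$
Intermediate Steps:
$\frac{147 - 524}{-2462 + 4344} = - \frac{377}{1882}$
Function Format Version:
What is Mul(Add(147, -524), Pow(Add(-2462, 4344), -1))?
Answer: Rational(-377, 1882) ≈ -0.20032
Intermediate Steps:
Mul(Add(147, -524), Pow(Add(-2462, 4344), -1)) = Mul(-377, Pow(1882, -1)) = Mul(-377, Rational(1, 1882)) = Rational(-377, 1882)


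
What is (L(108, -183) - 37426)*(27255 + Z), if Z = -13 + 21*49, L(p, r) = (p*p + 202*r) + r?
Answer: -1778556881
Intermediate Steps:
L(p, r) = p² + 203*r (L(p, r) = (p² + 202*r) + r = p² + 203*r)
Z = 1016 (Z = -13 + 1029 = 1016)
(L(108, -183) - 37426)*(27255 + Z) = ((108² + 203*(-183)) - 37426)*(27255 + 1016) = ((11664 - 37149) - 37426)*28271 = (-25485 - 37426)*28271 = -62911*28271 = -1778556881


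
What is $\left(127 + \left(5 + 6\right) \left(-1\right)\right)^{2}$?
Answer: $13456$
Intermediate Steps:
$\left(127 + \left(5 + 6\right) \left(-1\right)\right)^{2} = \left(127 + 11 \left(-1\right)\right)^{2} = \left(127 - 11\right)^{2} = 116^{2} = 13456$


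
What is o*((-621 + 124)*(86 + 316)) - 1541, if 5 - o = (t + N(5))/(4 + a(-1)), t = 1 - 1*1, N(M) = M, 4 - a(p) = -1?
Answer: -2668543/3 ≈ -8.8951e+5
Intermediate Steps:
a(p) = 5 (a(p) = 4 - 1*(-1) = 4 + 1 = 5)
t = 0 (t = 1 - 1 = 0)
o = 40/9 (o = 5 - (0 + 5)/(4 + 5) = 5 - 5/9 = 40/9 ≈ 4.4444)
o*((-621 + 124)*(86 + 316)) - 1541 = 40*((-621 + 124)*(86 + 316))/9 - 1541 = 40*(-497*402)/9 - 1541 = (40/9)*(-199794) - 1541 = -2663920/3 - 1541 = -2668543/3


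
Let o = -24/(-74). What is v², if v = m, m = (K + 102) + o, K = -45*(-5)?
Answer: 146676321/1369 ≈ 1.0714e+5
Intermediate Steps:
K = 225
o = 12/37 (o = -24*(-1/74) = 12/37 ≈ 0.32432)
m = 12111/37 (m = (225 + 102) + 12/37 = 327 + 12/37 = 12111/37 ≈ 327.32)
v = 12111/37 ≈ 327.32
v² = (12111/37)² = 146676321/1369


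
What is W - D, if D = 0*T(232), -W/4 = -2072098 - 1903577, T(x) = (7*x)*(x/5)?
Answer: 15902700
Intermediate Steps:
T(x) = 7*x**2/5 (T(x) = (7*x)*(x*(1/5)) = (7*x)*(x/5) = 7*x**2/5)
W = 15902700 (W = -4*(-2072098 - 1903577) = -4*(-3975675) = 15902700)
D = 0 (D = 0*((7/5)*232**2) = 0*((7/5)*53824) = 0*(376768/5) = 0)
W - D = 15902700 - 1*0 = 15902700 + 0 = 15902700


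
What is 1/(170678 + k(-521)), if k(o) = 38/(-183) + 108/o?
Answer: 95343/16272912992 ≈ 5.8590e-6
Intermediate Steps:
k(o) = -38/183 + 108/o (k(o) = 38*(-1/183) + 108/o = -38/183 + 108/o)
1/(170678 + k(-521)) = 1/(170678 + (-38/183 + 108/(-521))) = 1/(170678 + (-38/183 + 108*(-1/521))) = 1/(170678 + (-38/183 - 108/521)) = 1/(170678 - 39562/95343) = 1/(16272912992/95343) = 95343/16272912992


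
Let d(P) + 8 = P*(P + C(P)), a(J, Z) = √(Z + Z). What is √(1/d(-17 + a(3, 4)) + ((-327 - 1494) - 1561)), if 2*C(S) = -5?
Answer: 2*√(-560566 + 123443*√2)/√(663 - 146*√2) ≈ 58.155*I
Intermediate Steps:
C(S) = -5/2 (C(S) = (½)*(-5) = -5/2)
a(J, Z) = √2*√Z (a(J, Z) = √(2*Z) = √2*√Z)
d(P) = -8 + P*(-5/2 + P) (d(P) = -8 + P*(P - 5/2) = -8 + P*(-5/2 + P))
√(1/d(-17 + a(3, 4)) + ((-327 - 1494) - 1561)) = √(1/(-8 + (-17 + √2*√4)² - 5*(-17 + √2*√4)/2) + ((-327 - 1494) - 1561)) = √(1/(-8 + (-17 + √2*2)² - 5*(-17 + √2*2)/2) + (-1821 - 1561)) = √(1/(-8 + (-17 + 2*√2)² - 5*(-17 + 2*√2)/2) - 3382) = √(1/(-8 + (-17 + 2*√2)² + (85/2 - 5*√2)) - 3382) = √(1/(69/2 + (-17 + 2*√2)² - 5*√2) - 3382) = √(-3382 + 1/(69/2 + (-17 + 2*√2)² - 5*√2))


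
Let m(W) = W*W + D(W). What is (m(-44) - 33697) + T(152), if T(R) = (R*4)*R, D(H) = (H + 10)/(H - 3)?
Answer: 2850819/47 ≈ 60656.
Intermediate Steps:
D(H) = (10 + H)/(-3 + H)
T(R) = 4*R² (T(R) = (4*R)*R = 4*R²)
m(W) = W² + (10 + W)/(-3 + W) (m(W) = W*W + (10 + W)/(-3 + W) = W² + (10 + W)/(-3 + W))
(m(-44) - 33697) + T(152) = ((10 - 44 + (-44)²*(-3 - 44))/(-3 - 44) - 33697) + 4*152² = ((10 - 44 + 1936*(-47))/(-47) - 33697) + 4*23104 = (-(10 - 44 - 90992)/47 - 33697) + 92416 = (-1/47*(-91026) - 33697) + 92416 = (91026/47 - 33697) + 92416 = -1492733/47 + 92416 = 2850819/47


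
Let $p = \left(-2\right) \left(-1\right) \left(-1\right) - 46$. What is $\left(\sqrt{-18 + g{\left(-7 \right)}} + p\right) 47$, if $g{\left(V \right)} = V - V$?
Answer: $-2256 + 141 i \sqrt{2} \approx -2256.0 + 199.4 i$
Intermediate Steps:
$g{\left(V \right)} = 0$
$p = -48$ ($p = 2 \left(-1\right) - 46 = -2 - 46 = -48$)
$\left(\sqrt{-18 + g{\left(-7 \right)}} + p\right) 47 = \left(\sqrt{-18 + 0} - 48\right) 47 = \left(\sqrt{-18} - 48\right) 47 = \left(3 i \sqrt{2} - 48\right) 47 = \left(-48 + 3 i \sqrt{2}\right) 47 = -2256 + 141 i \sqrt{2}$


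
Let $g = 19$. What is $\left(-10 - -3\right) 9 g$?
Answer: $-1197$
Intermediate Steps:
$\left(-10 - -3\right) 9 g = \left(-10 - -3\right) 9 \cdot 19 = \left(-10 + 3\right) 9 \cdot 19 = \left(-7\right) 9 \cdot 19 = \left(-63\right) 19 = -1197$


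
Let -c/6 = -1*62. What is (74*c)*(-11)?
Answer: -302808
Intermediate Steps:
c = 372 (c = -(-6)*62 = -6*(-62) = 372)
(74*c)*(-11) = (74*372)*(-11) = 27528*(-11) = -302808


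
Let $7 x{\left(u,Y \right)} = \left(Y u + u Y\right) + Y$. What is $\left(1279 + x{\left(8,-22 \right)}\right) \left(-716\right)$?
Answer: $- \frac{6142564}{7} \approx -8.7751 \cdot 10^{5}$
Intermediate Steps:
$x{\left(u,Y \right)} = \frac{Y}{7} + \frac{2 Y u}{7}$ ($x{\left(u,Y \right)} = \frac{\left(Y u + u Y\right) + Y}{7} = \frac{\left(Y u + Y u\right) + Y}{7} = \frac{2 Y u + Y}{7} = \frac{Y + 2 Y u}{7} = \frac{Y}{7} + \frac{2 Y u}{7}$)
$\left(1279 + x{\left(8,-22 \right)}\right) \left(-716\right) = \left(1279 + \frac{1}{7} \left(-22\right) \left(1 + 2 \cdot 8\right)\right) \left(-716\right) = \left(1279 + \frac{1}{7} \left(-22\right) \left(1 + 16\right)\right) \left(-716\right) = \left(1279 + \frac{1}{7} \left(-22\right) 17\right) \left(-716\right) = \left(1279 - \frac{374}{7}\right) \left(-716\right) = \frac{8579}{7} \left(-716\right) = - \frac{6142564}{7}$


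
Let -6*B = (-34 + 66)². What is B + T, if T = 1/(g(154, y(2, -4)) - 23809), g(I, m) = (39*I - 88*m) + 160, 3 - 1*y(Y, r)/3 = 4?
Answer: -2966017/17379 ≈ -170.67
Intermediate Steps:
y(Y, r) = -3 (y(Y, r) = 9 - 3*4 = 9 - 12 = -3)
g(I, m) = 160 - 88*m + 39*I (g(I, m) = (-88*m + 39*I) + 160 = 160 - 88*m + 39*I)
T = -1/17379 (T = 1/((160 - 88*(-3) + 39*154) - 23809) = 1/((160 + 264 + 6006) - 23809) = 1/(6430 - 23809) = 1/(-17379) = -1/17379 ≈ -5.7541e-5)
B = -512/3 (B = -(-34 + 66)²/6 = -⅙*32² = -⅙*1024 = -512/3 ≈ -170.67)
B + T = -512/3 - 1/17379 = -2966017/17379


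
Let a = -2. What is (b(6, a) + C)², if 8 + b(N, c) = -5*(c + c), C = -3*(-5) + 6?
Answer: 1089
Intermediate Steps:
C = 21 (C = 15 + 6 = 21)
b(N, c) = -8 - 10*c (b(N, c) = -8 - 5*(c + c) = -8 - 10*c)
(b(6, a) + C)² = ((-8 - 10*(-2)) + 21)² = ((-8 + 20) + 21)² = (12 + 21)² = 33² = 1089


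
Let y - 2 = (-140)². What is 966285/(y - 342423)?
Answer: -107365/35869 ≈ -2.9933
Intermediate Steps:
y = 19602 (y = 2 + (-140)² = 2 + 19600 = 19602)
966285/(y - 342423) = 966285/(19602 - 342423) = 966285/(-322821) = 966285*(-1/322821) = -107365/35869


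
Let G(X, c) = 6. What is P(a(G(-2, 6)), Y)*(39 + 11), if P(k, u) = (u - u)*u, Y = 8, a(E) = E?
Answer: 0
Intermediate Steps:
P(k, u) = 0 (P(k, u) = 0*u = 0)
P(a(G(-2, 6)), Y)*(39 + 11) = 0*(39 + 11) = 0*50 = 0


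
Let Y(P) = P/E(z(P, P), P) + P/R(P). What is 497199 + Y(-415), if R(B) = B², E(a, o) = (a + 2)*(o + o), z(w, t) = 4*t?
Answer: 684215428129/1376140 ≈ 4.9720e+5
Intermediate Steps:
E(a, o) = 2*o*(2 + a) (E(a, o) = (2 + a)*(2*o) = 2*o*(2 + a))
Y(P) = 1/P + 1/(2*(2 + 4*P)) (Y(P) = P/((2*P*(2 + 4*P))) + P/(P²) = P*(1/(2*P*(2 + 4*P))) + P/P² = 1/(2*(2 + 4*P)) + 1/P = 1/P + 1/(2*(2 + 4*P)))
497199 + Y(-415) = 497199 + (¼)*(4 + 9*(-415))/(-415*(1 + 2*(-415))) = 497199 + (¼)*(-1/415)*(4 - 3735)/(1 - 830) = 497199 + (¼)*(-1/415)*(-3731)/(-829) = 497199 + (¼)*(-1/415)*(-1/829)*(-3731) = 497199 - 3731/1376140 = 684215428129/1376140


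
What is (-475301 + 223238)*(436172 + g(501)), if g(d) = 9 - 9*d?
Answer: -108808539336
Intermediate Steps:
(-475301 + 223238)*(436172 + g(501)) = (-475301 + 223238)*(436172 + (9 - 9*501)) = -252063*(436172 + (9 - 4509)) = -252063*(436172 - 4500) = -252063*431672 = -108808539336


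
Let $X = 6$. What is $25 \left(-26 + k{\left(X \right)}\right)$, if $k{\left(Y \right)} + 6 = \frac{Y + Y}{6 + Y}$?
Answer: $-775$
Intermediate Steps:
$k{\left(Y \right)} = -6 + \frac{2 Y}{6 + Y}$ ($k{\left(Y \right)} = -6 + \frac{Y + Y}{6 + Y} = -6 + \frac{2 Y}{6 + Y}$)
$25 \left(-26 + k{\left(X \right)}\right) = 25 \left(-26 + \frac{4 \left(-9 - 6\right)}{6 + 6}\right) = 25 \left(-26 + \frac{4 \left(-9 - 6\right)}{12}\right) = 25 \left(-26 + 4 \cdot \frac{1}{12} \left(-15\right)\right) = 25 \left(-26 - 5\right) = 25 \left(-31\right) = -775$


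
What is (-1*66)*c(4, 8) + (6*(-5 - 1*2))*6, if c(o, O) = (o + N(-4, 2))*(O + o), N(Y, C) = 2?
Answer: -5004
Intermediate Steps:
c(o, O) = (2 + o)*(O + o) (c(o, O) = (o + 2)*(O + o) = (2 + o)*(O + o))
(-1*66)*c(4, 8) + (6*(-5 - 1*2))*6 = (-1*66)*(4² + 2*8 + 2*4 + 8*4) + (6*(-5 - 1*2))*6 = -66*(16 + 16 + 8 + 32) + (6*(-5 - 2))*6 = -66*72 + (6*(-7))*6 = -4752 - 42*6 = -4752 - 252 = -5004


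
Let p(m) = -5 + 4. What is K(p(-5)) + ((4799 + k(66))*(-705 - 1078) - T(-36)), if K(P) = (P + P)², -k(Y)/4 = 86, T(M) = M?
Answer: -7943225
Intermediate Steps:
p(m) = -1
k(Y) = -344 (k(Y) = -4*86 = -344)
K(P) = 4*P² (K(P) = (2*P)² = 4*P²)
K(p(-5)) + ((4799 + k(66))*(-705 - 1078) - T(-36)) = 4*(-1)² + ((4799 - 344)*(-705 - 1078) - 1*(-36)) = 4*1 + (4455*(-1783) + 36) = 4 + (-7943265 + 36) = 4 - 7943229 = -7943225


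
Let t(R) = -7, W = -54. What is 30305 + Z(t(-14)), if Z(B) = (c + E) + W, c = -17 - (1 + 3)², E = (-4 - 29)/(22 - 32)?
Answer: 302213/10 ≈ 30221.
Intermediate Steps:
E = 33/10 (E = -33/(-10) = -33*(-⅒) = 33/10 ≈ 3.3000)
c = -33 (c = -17 - 1*4² = -17 - 1*16 = -17 - 16 = -33)
Z(B) = -837/10 (Z(B) = (-33 + 33/10) - 54 = -297/10 - 54 = -837/10)
30305 + Z(t(-14)) = 30305 - 837/10 = 302213/10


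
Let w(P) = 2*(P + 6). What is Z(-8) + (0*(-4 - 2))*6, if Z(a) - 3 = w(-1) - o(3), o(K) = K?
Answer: 10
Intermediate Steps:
w(P) = 12 + 2*P (w(P) = 2*(6 + P) = 12 + 2*P)
Z(a) = 10 (Z(a) = 3 + ((12 + 2*(-1)) - 1*3) = 3 + ((12 - 2) - 3) = 3 + (10 - 3) = 3 + 7 = 10)
Z(-8) + (0*(-4 - 2))*6 = 10 + (0*(-4 - 2))*6 = 10 + (0*(-6))*6 = 10 + 0*6 = 10 + 0 = 10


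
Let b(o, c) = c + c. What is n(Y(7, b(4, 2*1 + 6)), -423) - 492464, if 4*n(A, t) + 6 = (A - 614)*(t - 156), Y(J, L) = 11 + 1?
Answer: -405326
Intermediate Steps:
b(o, c) = 2*c
Y(J, L) = 12
n(A, t) = -3/2 + (-614 + A)*(-156 + t)/4 (n(A, t) = -3/2 + ((A - 614)*(t - 156))/4 = -3/2 + ((-614 + A)*(-156 + t))/4 = -3/2 + (-614 + A)*(-156 + t)/4)
n(Y(7, b(4, 2*1 + 6)), -423) - 492464 = (47889/2 - 39*12 - 307/2*(-423) + (¼)*12*(-423)) - 492464 = (47889/2 - 468 + 129861/2 - 1269) - 492464 = 87138 - 492464 = -405326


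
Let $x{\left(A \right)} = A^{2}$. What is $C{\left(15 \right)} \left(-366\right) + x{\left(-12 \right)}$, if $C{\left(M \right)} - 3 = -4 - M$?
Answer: $6000$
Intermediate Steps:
$C{\left(M \right)} = -1 - M$ ($C{\left(M \right)} = 3 - \left(4 + M\right) = -1 - M$)
$C{\left(15 \right)} \left(-366\right) + x{\left(-12 \right)} = \left(-1 - 15\right) \left(-366\right) + \left(-12\right)^{2} = \left(-1 - 15\right) \left(-366\right) + 144 = \left(-16\right) \left(-366\right) + 144 = 5856 + 144 = 6000$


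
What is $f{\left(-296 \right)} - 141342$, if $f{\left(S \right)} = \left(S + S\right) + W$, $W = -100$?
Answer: $-142034$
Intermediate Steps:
$f{\left(S \right)} = -100 + 2 S$ ($f{\left(S \right)} = \left(S + S\right) - 100 = 2 S - 100 = -100 + 2 S$)
$f{\left(-296 \right)} - 141342 = \left(-100 + 2 \left(-296\right)\right) - 141342 = \left(-100 - 592\right) - 141342 = -692 - 141342 = -142034$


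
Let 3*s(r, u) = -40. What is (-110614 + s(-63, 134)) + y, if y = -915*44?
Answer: -452662/3 ≈ -1.5089e+5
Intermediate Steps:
s(r, u) = -40/3 (s(r, u) = (1/3)*(-40) = -40/3)
y = -40260
(-110614 + s(-63, 134)) + y = (-110614 - 40/3) - 40260 = -331882/3 - 40260 = -452662/3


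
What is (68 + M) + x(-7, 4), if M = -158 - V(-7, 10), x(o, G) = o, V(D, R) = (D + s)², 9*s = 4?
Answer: -11338/81 ≈ -139.98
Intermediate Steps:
s = 4/9 (s = (⅑)*4 = 4/9 ≈ 0.44444)
V(D, R) = (4/9 + D)² (V(D, R) = (D + 4/9)² = (4/9 + D)²)
M = -16279/81 (M = -158 - (4 + 9*(-7))²/81 = -158 - (4 - 63)²/81 = -158 - (-59)²/81 = -158 - 3481/81 = -16279/81 ≈ -200.98)
(68 + M) + x(-7, 4) = (68 - 16279/81) - 7 = -10771/81 - 7 = -11338/81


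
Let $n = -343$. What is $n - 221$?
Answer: $-564$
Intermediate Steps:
$n - 221 = -343 - 221 = -564$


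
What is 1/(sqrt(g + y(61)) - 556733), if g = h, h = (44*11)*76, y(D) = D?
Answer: -556733/309951596444 - sqrt(36845)/309951596444 ≈ -1.7968e-6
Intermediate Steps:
h = 36784 (h = 484*76 = 36784)
g = 36784
1/(sqrt(g + y(61)) - 556733) = 1/(sqrt(36784 + 61) - 556733) = 1/(sqrt(36845) - 556733) = 1/(-556733 + sqrt(36845))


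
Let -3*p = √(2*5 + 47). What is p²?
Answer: 19/3 ≈ 6.3333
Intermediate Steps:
p = -√57/3 (p = -√(2*5 + 47)/3 = -√(10 + 47)/3 = -√57/3 ≈ -2.5166)
p² = (-√57/3)² = 19/3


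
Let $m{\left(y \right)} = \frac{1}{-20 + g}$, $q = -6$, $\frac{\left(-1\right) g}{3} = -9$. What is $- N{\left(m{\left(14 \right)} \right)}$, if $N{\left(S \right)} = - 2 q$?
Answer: $-12$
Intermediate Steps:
$g = 27$ ($g = \left(-3\right) \left(-9\right) = 27$)
$m{\left(y \right)} = \frac{1}{7}$ ($m{\left(y \right)} = \frac{1}{-20 + 27} = \frac{1}{7}$)
$N{\left(S \right)} = 12$ ($N{\left(S \right)} = \left(-2\right) \left(-6\right) = 12$)
$- N{\left(m{\left(14 \right)} \right)} = \left(-1\right) 12 = -12$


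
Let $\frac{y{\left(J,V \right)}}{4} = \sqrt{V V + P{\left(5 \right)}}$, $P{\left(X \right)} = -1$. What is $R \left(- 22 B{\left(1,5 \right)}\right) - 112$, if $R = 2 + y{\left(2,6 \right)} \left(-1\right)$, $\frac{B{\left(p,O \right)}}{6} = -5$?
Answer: $1208 - 2640 \sqrt{35} \approx -14410.0$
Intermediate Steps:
$B{\left(p,O \right)} = -30$ ($B{\left(p,O \right)} = 6 \left(-5\right) = -30$)
$y{\left(J,V \right)} = 4 \sqrt{-1 + V^{2}}$ ($y{\left(J,V \right)} = 4 \sqrt{V V - 1} = 4 \sqrt{V^{2} - 1} = 4 \sqrt{-1 + V^{2}}$)
$R = 2 - 4 \sqrt{35}$ ($R = 2 + 4 \sqrt{-1 + 6^{2}} \left(-1\right) = 2 + 4 \sqrt{-1 + 36} \left(-1\right) = 2 + 4 \sqrt{35} \left(-1\right) = 2 - 4 \sqrt{35} \approx -21.664$)
$R \left(- 22 B{\left(1,5 \right)}\right) - 112 = \left(2 - 4 \sqrt{35}\right) \left(\left(-22\right) \left(-30\right)\right) - 112 = \left(2 - 4 \sqrt{35}\right) 660 - 112 = \left(1320 - 2640 \sqrt{35}\right) - 112 = 1208 - 2640 \sqrt{35}$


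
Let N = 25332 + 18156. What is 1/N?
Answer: 1/43488 ≈ 2.2995e-5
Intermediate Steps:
N = 43488
1/N = 1/43488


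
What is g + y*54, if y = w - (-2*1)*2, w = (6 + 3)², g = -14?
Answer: 4576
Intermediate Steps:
w = 81 (w = 9² = 81)
y = 85 (y = 81 - (-2*1)*2 = 81 - (-2)*2 = 81 - 1*(-4) = 81 + 4 = 85)
g + y*54 = -14 + 85*54 = -14 + 4590 = 4576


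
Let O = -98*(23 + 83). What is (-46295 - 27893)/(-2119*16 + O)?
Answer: 18547/11073 ≈ 1.6750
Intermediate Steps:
O = -10388 (O = -98*106 = -10388)
(-46295 - 27893)/(-2119*16 + O) = (-46295 - 27893)/(-2119*16 - 10388) = -74188/(-33904 - 10388) = -74188/(-44292) = -74188*(-1/44292) = 18547/11073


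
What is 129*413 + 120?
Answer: 53397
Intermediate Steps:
129*413 + 120 = 53277 + 120 = 53397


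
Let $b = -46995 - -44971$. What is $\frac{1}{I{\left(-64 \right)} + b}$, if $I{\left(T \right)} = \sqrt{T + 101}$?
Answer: $- \frac{2024}{4096539} - \frac{\sqrt{37}}{4096539} \approx -0.00049556$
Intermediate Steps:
$b = -2024$ ($b = -46995 + 44971 = -2024$)
$I{\left(T \right)} = \sqrt{101 + T}$
$\frac{1}{I{\left(-64 \right)} + b} = \frac{1}{\sqrt{101 - 64} - 2024} = \frac{1}{\sqrt{37} - 2024} = \frac{1}{-2024 + \sqrt{37}}$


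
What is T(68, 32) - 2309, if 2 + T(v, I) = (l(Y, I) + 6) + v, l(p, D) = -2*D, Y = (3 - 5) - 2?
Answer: -2301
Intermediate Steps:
Y = -4 (Y = -2 - 2 = -4)
T(v, I) = 4 + v - 2*I (T(v, I) = -2 + ((-2*I + 6) + v) = -2 + ((6 - 2*I) + v) = -2 + (6 + v - 2*I) = 4 + v - 2*I)
T(68, 32) - 2309 = (4 + 68 - 2*32) - 2309 = (4 + 68 - 64) - 2309 = 8 - 2309 = -2301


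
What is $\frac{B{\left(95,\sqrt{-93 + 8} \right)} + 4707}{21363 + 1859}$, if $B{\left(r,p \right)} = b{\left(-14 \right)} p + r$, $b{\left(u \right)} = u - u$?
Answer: $\frac{2401}{11611} \approx 0.20679$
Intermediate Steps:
$b{\left(u \right)} = 0$
$B{\left(r,p \right)} = r$ ($B{\left(r,p \right)} = 0 p + r = 0 + r = r$)
$\frac{B{\left(95,\sqrt{-93 + 8} \right)} + 4707}{21363 + 1859} = \frac{95 + 4707}{21363 + 1859} = \frac{4802}{23222} = 4802 \cdot \frac{1}{23222} = \frac{2401}{11611}$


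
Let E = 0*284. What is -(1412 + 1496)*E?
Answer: 0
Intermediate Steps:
E = 0
-(1412 + 1496)*E = -(1412 + 1496)*0 = -2908*0 = -1*0 = 0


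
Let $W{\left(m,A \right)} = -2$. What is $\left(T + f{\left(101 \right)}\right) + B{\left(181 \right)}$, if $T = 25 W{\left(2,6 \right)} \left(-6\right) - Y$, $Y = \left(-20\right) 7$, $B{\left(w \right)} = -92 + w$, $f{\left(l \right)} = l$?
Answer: $630$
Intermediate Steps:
$Y = -140$
$T = 440$ ($T = 25 \left(-2\right) \left(-6\right) - -140 = \left(-50\right) \left(-6\right) + 140 = 300 + 140 = 440$)
$\left(T + f{\left(101 \right)}\right) + B{\left(181 \right)} = \left(440 + 101\right) + \left(-92 + 181\right) = 541 + 89 = 630$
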